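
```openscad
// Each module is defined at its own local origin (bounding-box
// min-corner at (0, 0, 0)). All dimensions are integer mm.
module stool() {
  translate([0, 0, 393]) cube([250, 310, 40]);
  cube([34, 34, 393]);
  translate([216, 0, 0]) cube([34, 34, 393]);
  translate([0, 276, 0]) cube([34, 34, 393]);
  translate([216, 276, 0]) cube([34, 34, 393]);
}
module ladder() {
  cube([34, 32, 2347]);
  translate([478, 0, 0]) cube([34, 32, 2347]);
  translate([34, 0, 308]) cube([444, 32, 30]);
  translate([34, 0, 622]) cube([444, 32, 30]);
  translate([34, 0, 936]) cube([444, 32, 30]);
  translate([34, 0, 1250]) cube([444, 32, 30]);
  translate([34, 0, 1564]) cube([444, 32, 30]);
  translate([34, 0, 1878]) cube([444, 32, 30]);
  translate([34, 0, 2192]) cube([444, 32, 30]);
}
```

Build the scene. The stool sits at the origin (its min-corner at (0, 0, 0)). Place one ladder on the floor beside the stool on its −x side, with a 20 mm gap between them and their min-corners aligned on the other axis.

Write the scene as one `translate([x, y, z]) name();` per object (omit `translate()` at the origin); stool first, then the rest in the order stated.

stool();
translate([-532, 0, 0]) ladder();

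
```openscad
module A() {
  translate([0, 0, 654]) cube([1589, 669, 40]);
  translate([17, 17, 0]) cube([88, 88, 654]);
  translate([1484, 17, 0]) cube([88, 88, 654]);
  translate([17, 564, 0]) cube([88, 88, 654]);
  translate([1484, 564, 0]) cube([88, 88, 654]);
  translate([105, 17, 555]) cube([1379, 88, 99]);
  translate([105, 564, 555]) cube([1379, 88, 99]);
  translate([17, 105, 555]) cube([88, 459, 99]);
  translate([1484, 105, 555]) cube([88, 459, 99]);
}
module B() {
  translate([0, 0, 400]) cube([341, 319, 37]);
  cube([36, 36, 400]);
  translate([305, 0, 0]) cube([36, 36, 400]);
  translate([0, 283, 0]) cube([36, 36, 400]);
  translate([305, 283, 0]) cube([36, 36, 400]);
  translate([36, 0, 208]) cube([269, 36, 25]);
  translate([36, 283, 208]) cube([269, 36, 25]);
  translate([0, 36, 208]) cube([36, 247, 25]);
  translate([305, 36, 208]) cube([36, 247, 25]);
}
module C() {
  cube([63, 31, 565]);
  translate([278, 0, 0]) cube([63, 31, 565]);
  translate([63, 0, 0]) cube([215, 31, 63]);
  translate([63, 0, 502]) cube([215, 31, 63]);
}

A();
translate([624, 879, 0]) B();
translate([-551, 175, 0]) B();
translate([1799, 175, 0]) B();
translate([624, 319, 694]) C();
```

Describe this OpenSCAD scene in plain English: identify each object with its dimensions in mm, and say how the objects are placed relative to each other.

A is a table with a 1589×669 mm rectangular top, 40 mm thick, top surface at z = 694 mm, supported by four 88×88 mm square legs, each inset 17 mm from the nearest pair of top edges, running from the floor. Four apron rails, 88 mm thick and 99 mm tall, run between adjacent legs with their top edges flush with the underside of the top and their outer faces flush with the legs' outer faces.

B is a four-legged stool. The seat is 341×319 mm, 37 mm thick, top at z = 437 mm. It stands on four square legs, each 36×36 mm in cross-section, from z = 0 to the seat underside, each flush with a corner of the seat. Four stretchers, 36 mm wide and 25 mm tall, connect adjacent legs with their undersides at z = 208 mm, each running between the inner faces of the legs it joins and aligned with the legs' outer faces on the other axis.

C is a rectangular picture frame lying in the x–z plane (depth along y). The opening is 215 mm wide (x) by 439 mm tall (z), surrounded by a border 63 mm wide on all four sides. The frame is 31 mm deep and is made of two full-height vertical stiles with two horizontal rails fitted between them.

Three stools sit around the table at the +y, −x, +x sides. The picture frame is on top of the table, centred.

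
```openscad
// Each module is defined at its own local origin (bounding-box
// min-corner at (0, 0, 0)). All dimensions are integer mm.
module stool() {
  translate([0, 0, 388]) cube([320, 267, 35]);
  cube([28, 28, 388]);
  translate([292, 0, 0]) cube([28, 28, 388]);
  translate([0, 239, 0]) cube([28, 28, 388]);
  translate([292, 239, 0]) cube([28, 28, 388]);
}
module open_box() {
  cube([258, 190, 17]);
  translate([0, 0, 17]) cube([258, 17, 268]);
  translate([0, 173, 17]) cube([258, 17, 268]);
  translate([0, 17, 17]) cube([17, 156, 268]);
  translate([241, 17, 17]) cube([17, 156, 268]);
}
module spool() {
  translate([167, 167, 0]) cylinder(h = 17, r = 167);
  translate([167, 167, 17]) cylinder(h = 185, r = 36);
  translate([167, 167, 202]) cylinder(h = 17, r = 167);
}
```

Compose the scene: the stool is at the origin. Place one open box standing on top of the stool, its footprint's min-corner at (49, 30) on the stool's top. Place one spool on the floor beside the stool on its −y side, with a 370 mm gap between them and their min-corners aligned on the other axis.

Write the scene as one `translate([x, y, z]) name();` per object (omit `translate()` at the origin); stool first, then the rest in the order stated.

stool();
translate([49, 30, 423]) open_box();
translate([0, -704, 0]) spool();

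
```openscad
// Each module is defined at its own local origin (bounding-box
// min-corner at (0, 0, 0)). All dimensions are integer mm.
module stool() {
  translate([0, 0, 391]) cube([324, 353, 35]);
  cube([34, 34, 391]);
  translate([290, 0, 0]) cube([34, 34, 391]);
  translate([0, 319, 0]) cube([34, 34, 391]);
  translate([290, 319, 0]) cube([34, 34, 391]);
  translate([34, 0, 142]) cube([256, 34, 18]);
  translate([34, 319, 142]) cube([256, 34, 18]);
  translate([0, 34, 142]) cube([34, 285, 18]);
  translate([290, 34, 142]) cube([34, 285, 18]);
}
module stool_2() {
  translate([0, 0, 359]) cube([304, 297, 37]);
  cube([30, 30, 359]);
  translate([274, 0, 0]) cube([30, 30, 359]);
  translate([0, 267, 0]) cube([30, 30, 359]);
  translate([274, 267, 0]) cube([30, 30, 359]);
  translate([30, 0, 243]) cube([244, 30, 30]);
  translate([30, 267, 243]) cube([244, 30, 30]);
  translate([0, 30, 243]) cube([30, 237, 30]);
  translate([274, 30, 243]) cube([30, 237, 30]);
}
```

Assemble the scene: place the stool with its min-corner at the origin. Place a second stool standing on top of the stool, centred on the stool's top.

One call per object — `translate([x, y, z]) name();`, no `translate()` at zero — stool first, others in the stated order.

stool();
translate([10, 28, 426]) stool_2();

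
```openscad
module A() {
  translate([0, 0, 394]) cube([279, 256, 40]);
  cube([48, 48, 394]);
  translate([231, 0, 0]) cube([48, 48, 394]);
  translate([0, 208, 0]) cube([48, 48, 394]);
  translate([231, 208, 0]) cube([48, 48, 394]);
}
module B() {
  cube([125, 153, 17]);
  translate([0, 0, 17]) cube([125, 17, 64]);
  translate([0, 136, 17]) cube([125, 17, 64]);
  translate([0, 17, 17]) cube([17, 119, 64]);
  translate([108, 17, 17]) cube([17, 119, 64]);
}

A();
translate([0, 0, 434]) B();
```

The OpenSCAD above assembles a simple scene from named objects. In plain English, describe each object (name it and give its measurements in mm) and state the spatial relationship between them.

A is a simple wooden stool: a rectangular seat 279 mm (x) by 256 mm (y), 40 mm thick, top face at z = 434 mm, on four square legs, each 48×48 mm in cross-section. The legs rest on z = 0, each flush with a corner of the seat.

B is an open-topped rectangular box: outside dimensions 125×153×81 mm, with a uniform wall and base thickness of 17 mm. The base is a full 125×153 slab on the floor; four walls sit on top of the base. The front and back walls (the −y and +y sides) span the full width; the two side walls fit between them.

The open box is on top of the stool.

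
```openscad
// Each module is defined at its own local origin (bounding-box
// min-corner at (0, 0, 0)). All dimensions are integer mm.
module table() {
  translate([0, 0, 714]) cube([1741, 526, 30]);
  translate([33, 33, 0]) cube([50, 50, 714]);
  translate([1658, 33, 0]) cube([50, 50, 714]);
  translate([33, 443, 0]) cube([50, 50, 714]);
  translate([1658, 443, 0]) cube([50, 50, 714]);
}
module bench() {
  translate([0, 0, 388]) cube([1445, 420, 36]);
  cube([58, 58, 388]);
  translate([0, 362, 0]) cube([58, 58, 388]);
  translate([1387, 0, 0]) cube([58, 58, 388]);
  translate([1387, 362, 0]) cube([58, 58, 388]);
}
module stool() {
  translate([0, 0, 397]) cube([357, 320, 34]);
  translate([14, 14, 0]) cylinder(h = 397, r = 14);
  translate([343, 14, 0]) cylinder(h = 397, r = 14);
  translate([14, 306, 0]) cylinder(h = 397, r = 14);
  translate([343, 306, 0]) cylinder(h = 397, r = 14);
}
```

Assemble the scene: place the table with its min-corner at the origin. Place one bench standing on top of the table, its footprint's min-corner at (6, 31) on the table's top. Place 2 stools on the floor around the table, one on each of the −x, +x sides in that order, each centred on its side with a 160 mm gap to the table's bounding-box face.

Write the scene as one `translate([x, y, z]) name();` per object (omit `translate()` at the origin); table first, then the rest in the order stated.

table();
translate([6, 31, 744]) bench();
translate([-517, 103, 0]) stool();
translate([1901, 103, 0]) stool();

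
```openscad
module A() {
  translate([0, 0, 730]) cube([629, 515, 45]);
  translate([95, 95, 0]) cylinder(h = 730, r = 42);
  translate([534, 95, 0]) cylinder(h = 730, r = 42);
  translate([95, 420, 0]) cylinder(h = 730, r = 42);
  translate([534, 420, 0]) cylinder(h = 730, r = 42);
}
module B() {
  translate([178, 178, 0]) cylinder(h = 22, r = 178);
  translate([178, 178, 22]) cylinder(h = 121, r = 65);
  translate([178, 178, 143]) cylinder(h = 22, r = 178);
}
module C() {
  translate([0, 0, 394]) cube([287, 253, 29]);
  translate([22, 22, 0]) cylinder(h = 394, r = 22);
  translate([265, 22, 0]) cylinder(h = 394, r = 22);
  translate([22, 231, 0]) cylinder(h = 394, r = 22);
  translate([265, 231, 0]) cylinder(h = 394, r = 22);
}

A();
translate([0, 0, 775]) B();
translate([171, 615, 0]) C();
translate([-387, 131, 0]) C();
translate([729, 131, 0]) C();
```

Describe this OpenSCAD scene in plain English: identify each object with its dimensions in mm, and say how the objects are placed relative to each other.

A is a table with a 629×515 mm rectangular top, 45 mm thick, top surface at z = 775 mm, supported by four round legs of 84 mm diameter, each leg's bounding box inset 53 mm from the nearest pair of top edges, running from the floor.

B is a spool: two coaxial disc flanges of radius 178 mm and thickness 22 mm, joined by a core cylinder of radius 65 mm and height 121 mm. The lower flange rests on z = 0 and the three cylinders share a vertical axis.

C is a four-legged stool. The seat is a 287×253×29 mm slab whose top surface is at z = 423 mm; four round legs, each 44 mm in diameter, run from the floor (z = 0) to the underside of the seat, each leg's axis is inset half a diameter from the nearest pair of seat edges (so the leg's bounding box is flush with the corner).

The spool is on top of the table. Three stools sit around the table at the +y, −x, +x sides.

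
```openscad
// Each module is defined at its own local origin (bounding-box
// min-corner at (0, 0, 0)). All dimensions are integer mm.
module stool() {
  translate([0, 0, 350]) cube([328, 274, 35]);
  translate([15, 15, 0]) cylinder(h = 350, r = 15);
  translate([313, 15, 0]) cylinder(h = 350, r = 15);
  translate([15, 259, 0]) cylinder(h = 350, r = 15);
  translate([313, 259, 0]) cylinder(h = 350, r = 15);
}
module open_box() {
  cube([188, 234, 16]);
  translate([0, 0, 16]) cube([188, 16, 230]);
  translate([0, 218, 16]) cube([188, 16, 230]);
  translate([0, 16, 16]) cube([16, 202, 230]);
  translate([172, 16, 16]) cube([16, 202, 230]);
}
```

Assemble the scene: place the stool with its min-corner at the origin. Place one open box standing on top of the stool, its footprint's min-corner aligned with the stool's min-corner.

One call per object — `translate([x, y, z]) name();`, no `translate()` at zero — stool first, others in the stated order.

stool();
translate([0, 0, 385]) open_box();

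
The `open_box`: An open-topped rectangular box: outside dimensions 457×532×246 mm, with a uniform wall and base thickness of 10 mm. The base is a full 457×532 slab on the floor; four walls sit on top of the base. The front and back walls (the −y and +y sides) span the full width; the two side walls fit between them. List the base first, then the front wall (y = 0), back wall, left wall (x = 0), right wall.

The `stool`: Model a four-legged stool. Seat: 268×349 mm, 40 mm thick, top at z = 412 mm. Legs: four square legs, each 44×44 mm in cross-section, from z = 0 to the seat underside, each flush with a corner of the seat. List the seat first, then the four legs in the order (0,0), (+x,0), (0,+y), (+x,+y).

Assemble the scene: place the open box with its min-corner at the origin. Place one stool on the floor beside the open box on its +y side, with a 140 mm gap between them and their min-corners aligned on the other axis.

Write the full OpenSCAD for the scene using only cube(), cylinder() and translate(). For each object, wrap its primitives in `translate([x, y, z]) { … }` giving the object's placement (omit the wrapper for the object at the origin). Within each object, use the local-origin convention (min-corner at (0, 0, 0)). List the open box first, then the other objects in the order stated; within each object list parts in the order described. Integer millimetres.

cube([457, 532, 10]);
translate([0, 0, 10]) cube([457, 10, 236]);
translate([0, 522, 10]) cube([457, 10, 236]);
translate([0, 10, 10]) cube([10, 512, 236]);
translate([447, 10, 10]) cube([10, 512, 236]);
translate([0, 672, 0]) {
  translate([0, 0, 372]) cube([268, 349, 40]);
  cube([44, 44, 372]);
  translate([224, 0, 0]) cube([44, 44, 372]);
  translate([0, 305, 0]) cube([44, 44, 372]);
  translate([224, 305, 0]) cube([44, 44, 372]);
}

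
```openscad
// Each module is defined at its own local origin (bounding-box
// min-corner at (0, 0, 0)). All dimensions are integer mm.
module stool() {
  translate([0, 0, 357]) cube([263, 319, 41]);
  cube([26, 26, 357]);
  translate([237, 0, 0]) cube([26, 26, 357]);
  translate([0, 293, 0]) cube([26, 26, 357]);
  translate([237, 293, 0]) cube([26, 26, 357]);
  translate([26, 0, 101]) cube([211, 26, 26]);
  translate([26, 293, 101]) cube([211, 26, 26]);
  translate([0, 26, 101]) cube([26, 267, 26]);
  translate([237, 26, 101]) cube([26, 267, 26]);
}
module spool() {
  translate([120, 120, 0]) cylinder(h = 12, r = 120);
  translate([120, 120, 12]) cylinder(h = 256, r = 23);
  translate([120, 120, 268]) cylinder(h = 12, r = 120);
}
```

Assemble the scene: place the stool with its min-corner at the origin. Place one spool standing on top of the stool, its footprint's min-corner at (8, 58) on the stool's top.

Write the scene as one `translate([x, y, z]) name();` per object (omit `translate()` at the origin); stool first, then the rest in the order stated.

stool();
translate([8, 58, 398]) spool();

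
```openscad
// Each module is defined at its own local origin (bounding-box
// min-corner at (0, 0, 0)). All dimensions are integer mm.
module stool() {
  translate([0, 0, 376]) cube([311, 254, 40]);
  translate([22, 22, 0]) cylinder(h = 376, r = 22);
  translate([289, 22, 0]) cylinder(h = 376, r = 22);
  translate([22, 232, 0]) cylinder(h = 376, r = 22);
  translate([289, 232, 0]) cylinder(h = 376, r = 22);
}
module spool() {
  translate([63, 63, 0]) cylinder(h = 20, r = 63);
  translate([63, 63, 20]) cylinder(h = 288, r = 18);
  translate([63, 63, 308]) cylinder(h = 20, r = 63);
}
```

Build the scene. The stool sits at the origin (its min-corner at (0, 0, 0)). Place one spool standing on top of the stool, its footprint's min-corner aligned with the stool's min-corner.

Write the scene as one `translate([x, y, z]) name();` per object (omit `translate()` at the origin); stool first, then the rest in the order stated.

stool();
translate([0, 0, 416]) spool();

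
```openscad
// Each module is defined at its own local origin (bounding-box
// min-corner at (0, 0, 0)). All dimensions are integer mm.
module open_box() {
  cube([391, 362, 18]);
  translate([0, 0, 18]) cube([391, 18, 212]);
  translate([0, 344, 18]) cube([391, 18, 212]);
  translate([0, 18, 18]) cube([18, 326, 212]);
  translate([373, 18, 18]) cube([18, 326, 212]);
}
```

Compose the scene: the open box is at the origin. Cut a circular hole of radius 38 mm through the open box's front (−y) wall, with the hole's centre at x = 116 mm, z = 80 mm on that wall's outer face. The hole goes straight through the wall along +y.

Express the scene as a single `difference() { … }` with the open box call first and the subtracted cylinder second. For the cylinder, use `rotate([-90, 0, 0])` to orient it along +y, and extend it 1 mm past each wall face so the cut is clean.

difference() {
  open_box();
  translate([116, -1, 80]) rotate([-90, 0, 0]) cylinder(h = 20, r = 38);
}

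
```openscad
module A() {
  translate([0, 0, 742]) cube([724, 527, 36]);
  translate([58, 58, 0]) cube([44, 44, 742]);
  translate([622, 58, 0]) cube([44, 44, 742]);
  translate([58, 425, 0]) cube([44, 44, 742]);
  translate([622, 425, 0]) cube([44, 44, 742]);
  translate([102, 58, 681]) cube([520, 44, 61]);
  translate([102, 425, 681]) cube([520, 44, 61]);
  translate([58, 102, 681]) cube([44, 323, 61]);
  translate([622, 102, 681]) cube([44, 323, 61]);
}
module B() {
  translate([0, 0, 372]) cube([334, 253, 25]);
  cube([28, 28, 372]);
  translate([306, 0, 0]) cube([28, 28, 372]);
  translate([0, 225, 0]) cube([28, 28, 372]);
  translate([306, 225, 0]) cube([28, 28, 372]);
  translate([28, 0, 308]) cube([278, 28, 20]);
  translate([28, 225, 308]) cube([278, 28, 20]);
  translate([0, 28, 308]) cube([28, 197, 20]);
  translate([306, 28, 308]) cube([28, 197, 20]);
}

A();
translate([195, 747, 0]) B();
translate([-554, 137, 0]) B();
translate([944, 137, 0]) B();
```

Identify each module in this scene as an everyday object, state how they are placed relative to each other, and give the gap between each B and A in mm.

A is a table. B is a stool. Three stools sit around the table at the +y, −x, +x sides. The gap between each stool and the table is 220 mm.

Each stool's nearest face is 220 mm from the table's bounding box.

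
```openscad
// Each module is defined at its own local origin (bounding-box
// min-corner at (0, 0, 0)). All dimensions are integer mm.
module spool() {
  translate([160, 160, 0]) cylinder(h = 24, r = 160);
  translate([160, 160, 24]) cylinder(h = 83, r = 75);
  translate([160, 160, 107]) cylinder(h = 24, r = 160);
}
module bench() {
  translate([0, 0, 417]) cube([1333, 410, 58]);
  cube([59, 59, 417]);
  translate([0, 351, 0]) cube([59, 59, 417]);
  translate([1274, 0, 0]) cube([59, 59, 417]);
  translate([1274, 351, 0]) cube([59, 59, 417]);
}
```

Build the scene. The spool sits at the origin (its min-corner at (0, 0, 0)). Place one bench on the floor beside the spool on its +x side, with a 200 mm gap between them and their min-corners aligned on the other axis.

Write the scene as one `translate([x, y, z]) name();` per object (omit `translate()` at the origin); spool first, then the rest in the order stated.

spool();
translate([520, 0, 0]) bench();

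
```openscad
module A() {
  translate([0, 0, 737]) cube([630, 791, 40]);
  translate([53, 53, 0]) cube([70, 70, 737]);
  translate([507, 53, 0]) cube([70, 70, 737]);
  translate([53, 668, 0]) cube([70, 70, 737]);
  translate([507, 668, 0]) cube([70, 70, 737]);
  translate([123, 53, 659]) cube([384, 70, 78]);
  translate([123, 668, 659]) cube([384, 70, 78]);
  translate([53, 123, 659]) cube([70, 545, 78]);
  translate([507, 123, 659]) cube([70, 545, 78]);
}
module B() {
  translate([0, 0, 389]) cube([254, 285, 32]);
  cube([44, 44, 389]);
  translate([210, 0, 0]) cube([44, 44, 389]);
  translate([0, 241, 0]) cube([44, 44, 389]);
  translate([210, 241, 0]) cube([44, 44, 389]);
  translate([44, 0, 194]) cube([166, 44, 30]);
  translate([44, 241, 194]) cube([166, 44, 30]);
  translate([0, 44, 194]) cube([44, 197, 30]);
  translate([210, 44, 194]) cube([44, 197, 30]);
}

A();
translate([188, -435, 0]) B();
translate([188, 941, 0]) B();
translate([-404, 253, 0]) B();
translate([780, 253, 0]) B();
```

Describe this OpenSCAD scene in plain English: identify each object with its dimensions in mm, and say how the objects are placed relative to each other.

A is a table: top 630 mm (x) × 791 mm (y), 40 mm thick, upper face at z = 777 mm, on four 70×70 mm square legs, each inset 53 mm from the nearest pair of top edges, running from z = 0 to the bottom of the top. Four apron rails, 70 mm thick and 78 mm tall, run between adjacent legs with their top edges flush with the underside of the top and their outer faces flush with the legs' outer faces.

B is a four-legged stool. The seat is a 254×285×32 mm slab whose top surface is at z = 421 mm; four square legs, each 44×44 mm in cross-section, run from the floor (z = 0) to the underside of the seat, each flush with a corner of the seat. Four stretchers, 44 mm wide and 30 mm tall, connect adjacent legs with their undersides at z = 194 mm, each running between the inner faces of the legs it joins and aligned with the legs' outer faces on the other axis.

Four stools sit around the table at the −y, +y, −x, +x sides.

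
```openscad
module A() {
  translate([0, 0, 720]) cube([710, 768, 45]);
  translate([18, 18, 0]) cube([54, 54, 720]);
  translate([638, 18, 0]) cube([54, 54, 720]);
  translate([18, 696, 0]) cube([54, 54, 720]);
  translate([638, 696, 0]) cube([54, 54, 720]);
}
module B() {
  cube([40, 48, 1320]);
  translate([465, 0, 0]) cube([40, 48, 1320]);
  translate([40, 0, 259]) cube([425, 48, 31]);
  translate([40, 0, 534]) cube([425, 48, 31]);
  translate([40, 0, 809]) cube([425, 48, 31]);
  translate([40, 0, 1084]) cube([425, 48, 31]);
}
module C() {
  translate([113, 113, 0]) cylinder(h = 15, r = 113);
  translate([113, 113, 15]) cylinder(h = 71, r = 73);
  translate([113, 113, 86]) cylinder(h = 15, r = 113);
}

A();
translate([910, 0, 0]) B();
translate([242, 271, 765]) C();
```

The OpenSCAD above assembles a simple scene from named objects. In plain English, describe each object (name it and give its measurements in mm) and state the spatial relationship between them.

A is a table: top 710 mm (x) × 768 mm (y), 45 mm thick, upper face at z = 765 mm, on four 54×54 mm square legs, each inset 18 mm from the nearest pair of top edges, running from z = 0 to the bottom of the top.

B is a wooden ladder with two side rails of 40×48 mm section and 1320 mm height, set 505 mm apart overall. Between them run 4 rectangular rungs (48 mm deep, 31 mm thick), front faces flush with the rails' −y face. The bottom of the first rung is 259 mm above the floor and each subsequent rung is 275 mm higher than the one below.

C is a spool: two coaxial disc flanges of radius 113 mm and thickness 15 mm, joined by a core cylinder of radius 73 mm and height 71 mm. The lower flange rests on z = 0 and the three cylinders share a vertical axis.

The ladder is on the floor beside the table on its +x side. The spool is on top of the table, centred.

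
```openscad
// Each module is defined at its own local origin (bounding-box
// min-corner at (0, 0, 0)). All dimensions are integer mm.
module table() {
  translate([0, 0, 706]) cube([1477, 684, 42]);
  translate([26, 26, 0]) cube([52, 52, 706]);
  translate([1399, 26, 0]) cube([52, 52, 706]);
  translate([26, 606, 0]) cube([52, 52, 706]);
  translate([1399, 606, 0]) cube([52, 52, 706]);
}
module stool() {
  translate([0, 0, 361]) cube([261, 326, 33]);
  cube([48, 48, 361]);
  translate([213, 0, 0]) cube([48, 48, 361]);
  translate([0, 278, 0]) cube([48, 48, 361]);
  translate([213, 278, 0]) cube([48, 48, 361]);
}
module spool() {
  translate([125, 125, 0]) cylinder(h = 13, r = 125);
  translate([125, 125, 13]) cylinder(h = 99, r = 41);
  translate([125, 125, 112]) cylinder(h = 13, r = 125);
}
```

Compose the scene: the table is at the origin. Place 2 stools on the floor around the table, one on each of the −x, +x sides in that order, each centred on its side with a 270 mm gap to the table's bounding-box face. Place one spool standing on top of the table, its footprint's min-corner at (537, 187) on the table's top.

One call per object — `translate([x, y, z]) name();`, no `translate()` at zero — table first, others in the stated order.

table();
translate([-531, 179, 0]) stool();
translate([1747, 179, 0]) stool();
translate([537, 187, 748]) spool();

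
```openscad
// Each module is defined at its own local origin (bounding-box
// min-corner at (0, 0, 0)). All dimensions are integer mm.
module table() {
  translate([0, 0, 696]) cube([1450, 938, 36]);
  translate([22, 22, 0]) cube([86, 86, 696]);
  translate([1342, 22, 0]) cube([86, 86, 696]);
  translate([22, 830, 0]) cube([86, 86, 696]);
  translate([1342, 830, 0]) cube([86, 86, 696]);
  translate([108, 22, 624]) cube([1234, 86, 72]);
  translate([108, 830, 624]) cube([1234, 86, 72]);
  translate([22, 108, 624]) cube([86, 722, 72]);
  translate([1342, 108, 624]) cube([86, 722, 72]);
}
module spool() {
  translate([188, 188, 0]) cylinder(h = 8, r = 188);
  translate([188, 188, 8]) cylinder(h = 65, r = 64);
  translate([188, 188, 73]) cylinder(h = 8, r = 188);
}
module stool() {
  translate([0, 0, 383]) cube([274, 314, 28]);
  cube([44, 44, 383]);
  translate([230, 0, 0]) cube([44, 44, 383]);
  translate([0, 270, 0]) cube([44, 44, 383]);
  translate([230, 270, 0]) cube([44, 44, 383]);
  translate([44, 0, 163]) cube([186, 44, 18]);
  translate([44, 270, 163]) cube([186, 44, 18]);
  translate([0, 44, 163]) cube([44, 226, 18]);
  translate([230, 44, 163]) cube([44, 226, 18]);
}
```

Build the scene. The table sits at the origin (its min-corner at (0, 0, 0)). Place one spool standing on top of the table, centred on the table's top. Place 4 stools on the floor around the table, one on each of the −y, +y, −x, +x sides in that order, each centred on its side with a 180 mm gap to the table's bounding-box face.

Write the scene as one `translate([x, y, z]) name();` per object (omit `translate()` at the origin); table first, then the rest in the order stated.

table();
translate([537, 281, 732]) spool();
translate([588, -494, 0]) stool();
translate([588, 1118, 0]) stool();
translate([-454, 312, 0]) stool();
translate([1630, 312, 0]) stool();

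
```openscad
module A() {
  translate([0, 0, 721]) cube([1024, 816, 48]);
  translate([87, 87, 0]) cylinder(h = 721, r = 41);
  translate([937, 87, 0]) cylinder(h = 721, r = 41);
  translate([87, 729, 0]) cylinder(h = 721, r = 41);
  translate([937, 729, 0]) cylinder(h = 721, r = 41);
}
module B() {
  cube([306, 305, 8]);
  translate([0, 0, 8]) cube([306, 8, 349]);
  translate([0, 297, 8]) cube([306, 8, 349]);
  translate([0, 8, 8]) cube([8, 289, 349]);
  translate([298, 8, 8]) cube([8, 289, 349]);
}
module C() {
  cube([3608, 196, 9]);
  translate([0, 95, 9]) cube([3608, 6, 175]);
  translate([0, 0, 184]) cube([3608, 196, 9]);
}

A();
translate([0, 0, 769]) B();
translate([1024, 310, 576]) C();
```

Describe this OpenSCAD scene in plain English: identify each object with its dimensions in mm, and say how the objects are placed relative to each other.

A is a rectangular dining table. The top is 1024×816×48 mm with its upper surface at z = 769 mm. It stands on four round legs of 82 mm diameter, each leg's bounding box inset 46 mm from the nearest pair of top edges, running from the floor to the underside of the top.

B is an open-topped rectangular box: outside dimensions 306×305×357 mm, with a uniform wall and base thickness of 8 mm. The base is a full 306×305 slab on the floor; four walls sit on top of the base. The front and back walls (the −y and +y sides) span the full width; the two side walls fit between them.

C is an I-beam lying along x, 3608 mm long. Overall section height 193 mm. Two flanges 196 mm wide (y) and 9 mm thick, one on the floor and one at the top; a web 6 mm thick runs between them, centred on the flange width.

The open box is on top of the table. The I-beam is beside the table with their tops flush at z = 769.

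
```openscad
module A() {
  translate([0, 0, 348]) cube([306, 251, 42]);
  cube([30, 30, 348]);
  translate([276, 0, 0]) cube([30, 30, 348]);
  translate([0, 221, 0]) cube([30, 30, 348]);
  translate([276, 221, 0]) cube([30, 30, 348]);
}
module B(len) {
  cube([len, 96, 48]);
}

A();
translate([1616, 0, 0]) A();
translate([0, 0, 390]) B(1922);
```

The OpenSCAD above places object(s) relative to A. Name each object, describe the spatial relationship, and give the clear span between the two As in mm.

Second stool starts at x = 1616; first ends at x = 306; clear span = 1616 − 306 = 1310 mm.

A is a stool. B is a beam. A beam spans the tops of two stools. The clear span between the two stools is 1310 mm.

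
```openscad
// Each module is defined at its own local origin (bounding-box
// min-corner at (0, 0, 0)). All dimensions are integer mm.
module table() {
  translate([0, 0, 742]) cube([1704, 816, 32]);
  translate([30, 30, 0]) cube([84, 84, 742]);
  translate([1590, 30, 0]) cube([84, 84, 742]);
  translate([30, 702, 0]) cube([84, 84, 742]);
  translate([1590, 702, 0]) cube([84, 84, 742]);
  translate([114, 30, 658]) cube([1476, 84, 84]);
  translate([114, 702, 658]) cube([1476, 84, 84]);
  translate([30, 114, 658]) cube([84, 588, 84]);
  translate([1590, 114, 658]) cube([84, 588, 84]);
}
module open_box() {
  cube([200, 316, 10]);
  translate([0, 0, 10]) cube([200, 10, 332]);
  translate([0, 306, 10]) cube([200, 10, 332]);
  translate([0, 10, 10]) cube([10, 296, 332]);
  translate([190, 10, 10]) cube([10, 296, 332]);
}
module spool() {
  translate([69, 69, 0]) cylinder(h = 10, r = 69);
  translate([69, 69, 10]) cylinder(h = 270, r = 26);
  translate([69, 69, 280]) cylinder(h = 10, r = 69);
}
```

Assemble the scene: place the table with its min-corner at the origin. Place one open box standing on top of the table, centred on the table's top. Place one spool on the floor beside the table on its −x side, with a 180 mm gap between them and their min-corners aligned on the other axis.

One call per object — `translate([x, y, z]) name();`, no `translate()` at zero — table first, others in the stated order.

table();
translate([752, 250, 774]) open_box();
translate([-318, 0, 0]) spool();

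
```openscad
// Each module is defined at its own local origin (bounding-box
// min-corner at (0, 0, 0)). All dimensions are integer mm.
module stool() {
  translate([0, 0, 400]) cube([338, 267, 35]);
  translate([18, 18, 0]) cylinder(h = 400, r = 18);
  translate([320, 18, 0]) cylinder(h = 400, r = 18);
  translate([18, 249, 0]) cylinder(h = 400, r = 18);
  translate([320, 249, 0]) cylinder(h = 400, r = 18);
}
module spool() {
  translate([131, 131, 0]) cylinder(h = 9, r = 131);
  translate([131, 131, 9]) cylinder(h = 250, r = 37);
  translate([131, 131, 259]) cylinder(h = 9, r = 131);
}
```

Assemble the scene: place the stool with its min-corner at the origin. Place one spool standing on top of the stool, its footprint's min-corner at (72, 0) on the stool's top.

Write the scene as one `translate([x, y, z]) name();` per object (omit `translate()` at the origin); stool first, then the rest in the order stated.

stool();
translate([72, 0, 435]) spool();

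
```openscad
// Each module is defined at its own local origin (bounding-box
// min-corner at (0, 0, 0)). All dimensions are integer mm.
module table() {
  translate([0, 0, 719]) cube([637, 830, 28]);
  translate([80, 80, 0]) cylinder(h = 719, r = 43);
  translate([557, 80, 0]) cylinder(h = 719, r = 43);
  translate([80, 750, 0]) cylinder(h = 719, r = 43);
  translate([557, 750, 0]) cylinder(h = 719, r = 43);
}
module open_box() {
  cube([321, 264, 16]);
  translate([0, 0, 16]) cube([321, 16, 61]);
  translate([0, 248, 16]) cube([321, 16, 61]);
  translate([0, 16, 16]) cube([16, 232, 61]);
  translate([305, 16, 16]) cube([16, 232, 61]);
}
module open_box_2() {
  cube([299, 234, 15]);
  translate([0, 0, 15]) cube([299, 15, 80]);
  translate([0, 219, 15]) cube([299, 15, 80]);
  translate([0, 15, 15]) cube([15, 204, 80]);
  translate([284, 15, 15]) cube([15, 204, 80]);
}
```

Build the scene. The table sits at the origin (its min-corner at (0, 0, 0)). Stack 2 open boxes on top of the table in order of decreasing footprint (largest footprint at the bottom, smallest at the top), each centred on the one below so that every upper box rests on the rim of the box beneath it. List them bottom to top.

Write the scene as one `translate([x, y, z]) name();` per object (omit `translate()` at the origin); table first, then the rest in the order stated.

table();
translate([158, 283, 747]) open_box();
translate([169, 298, 824]) open_box_2();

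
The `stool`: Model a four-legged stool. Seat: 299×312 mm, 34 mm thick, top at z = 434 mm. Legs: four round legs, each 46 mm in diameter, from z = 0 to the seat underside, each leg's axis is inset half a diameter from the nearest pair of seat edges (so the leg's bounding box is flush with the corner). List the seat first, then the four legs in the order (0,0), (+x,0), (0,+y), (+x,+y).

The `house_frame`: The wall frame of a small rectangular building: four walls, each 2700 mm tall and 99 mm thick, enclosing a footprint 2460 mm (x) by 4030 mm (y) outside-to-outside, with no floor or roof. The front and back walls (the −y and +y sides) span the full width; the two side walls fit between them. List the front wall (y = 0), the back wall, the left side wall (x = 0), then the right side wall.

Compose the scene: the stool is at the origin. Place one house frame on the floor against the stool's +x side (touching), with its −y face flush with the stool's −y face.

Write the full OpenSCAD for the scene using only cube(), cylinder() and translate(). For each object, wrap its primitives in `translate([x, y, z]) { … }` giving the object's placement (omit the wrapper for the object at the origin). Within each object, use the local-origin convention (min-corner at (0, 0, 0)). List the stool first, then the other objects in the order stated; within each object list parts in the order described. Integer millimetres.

translate([0, 0, 400]) cube([299, 312, 34]);
translate([23, 23, 0]) cylinder(h = 400, r = 23);
translate([276, 23, 0]) cylinder(h = 400, r = 23);
translate([23, 289, 0]) cylinder(h = 400, r = 23);
translate([276, 289, 0]) cylinder(h = 400, r = 23);
translate([299, 0, 0]) {
  cube([2460, 99, 2700]);
  translate([0, 3931, 0]) cube([2460, 99, 2700]);
  translate([0, 99, 0]) cube([99, 3832, 2700]);
  translate([2361, 99, 0]) cube([99, 3832, 2700]);
}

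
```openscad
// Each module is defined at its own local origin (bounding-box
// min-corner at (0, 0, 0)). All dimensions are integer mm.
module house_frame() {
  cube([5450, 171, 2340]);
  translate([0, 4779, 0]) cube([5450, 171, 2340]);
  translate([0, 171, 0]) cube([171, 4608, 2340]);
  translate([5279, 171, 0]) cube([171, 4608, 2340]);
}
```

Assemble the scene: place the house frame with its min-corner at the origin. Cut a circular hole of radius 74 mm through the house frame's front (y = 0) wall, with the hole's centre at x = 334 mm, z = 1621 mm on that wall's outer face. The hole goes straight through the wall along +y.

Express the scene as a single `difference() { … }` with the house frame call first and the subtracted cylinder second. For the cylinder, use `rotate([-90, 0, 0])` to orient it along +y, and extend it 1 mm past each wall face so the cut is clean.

difference() {
  house_frame();
  translate([334, -1, 1621]) rotate([-90, 0, 0]) cylinder(h = 173, r = 74);
}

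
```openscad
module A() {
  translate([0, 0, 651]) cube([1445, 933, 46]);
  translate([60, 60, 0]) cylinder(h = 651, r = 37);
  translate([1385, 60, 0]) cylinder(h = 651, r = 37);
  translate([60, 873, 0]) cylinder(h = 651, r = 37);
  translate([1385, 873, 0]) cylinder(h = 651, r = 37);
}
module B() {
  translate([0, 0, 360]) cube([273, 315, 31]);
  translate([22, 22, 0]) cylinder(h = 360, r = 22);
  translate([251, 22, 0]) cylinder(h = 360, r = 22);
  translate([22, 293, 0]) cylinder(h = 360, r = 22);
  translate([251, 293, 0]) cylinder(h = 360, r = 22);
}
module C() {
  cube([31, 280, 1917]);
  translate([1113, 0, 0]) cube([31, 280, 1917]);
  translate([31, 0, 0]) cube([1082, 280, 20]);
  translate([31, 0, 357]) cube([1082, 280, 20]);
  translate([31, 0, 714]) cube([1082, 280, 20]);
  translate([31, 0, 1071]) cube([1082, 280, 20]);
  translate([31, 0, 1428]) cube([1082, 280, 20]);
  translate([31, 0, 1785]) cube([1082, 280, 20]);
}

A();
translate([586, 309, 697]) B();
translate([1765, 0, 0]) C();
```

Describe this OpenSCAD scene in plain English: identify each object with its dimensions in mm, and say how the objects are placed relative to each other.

A is a table with a 1445×933 mm rectangular top, 46 mm thick, top surface at z = 697 mm, supported by four round legs of 74 mm diameter, each leg's bounding box inset 23 mm from the nearest pair of top edges, running from the floor.

B is a four-legged stool. The seat is a 273×315×31 mm slab whose top surface is at z = 391 mm; four round legs, each 44 mm in diameter, run from the floor (z = 0) to the underside of the seat, each leg's axis is inset half a diameter from the nearest pair of seat edges (so the leg's bounding box is flush with the corner).

C is an open bookshelf. Two side panels, each 31 mm thick, 280 mm deep and 1917 mm tall, stand 1144 mm apart (outside-to-outside). Between them sit 6 shelves, each 20 mm thick and 280 mm deep, spanning the full gap between the sides. The bottom shelf rests on the floor (its underside at z = 0) and the clear gap between one shelf's top and the next shelf's underside is 337 mm.

The stool is on top of the table, centred. The bookshelf is on the floor beside the table on its +x side.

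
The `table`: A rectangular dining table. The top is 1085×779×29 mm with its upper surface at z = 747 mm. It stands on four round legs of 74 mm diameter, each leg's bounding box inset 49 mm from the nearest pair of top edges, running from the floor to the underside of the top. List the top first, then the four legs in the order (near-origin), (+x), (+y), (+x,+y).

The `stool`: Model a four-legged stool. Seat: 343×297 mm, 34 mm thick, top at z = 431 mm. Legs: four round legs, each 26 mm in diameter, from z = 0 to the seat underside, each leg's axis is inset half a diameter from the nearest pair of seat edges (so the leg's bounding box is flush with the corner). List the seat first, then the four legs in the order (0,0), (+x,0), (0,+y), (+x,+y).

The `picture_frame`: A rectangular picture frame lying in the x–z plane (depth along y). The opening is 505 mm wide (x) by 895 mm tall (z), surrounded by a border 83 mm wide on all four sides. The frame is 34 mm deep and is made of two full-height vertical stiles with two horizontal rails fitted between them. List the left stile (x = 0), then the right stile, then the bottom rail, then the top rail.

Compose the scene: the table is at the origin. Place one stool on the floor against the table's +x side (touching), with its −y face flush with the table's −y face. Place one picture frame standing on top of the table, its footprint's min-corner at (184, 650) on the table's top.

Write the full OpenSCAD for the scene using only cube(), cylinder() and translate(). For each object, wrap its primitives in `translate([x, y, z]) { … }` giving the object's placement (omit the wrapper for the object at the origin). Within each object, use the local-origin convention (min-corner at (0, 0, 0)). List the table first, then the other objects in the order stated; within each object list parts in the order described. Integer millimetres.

translate([0, 0, 718]) cube([1085, 779, 29]);
translate([86, 86, 0]) cylinder(h = 718, r = 37);
translate([999, 86, 0]) cylinder(h = 718, r = 37);
translate([86, 693, 0]) cylinder(h = 718, r = 37);
translate([999, 693, 0]) cylinder(h = 718, r = 37);
translate([1085, 0, 0]) {
  translate([0, 0, 397]) cube([343, 297, 34]);
  translate([13, 13, 0]) cylinder(h = 397, r = 13);
  translate([330, 13, 0]) cylinder(h = 397, r = 13);
  translate([13, 284, 0]) cylinder(h = 397, r = 13);
  translate([330, 284, 0]) cylinder(h = 397, r = 13);
}
translate([184, 650, 747]) {
  cube([83, 34, 1061]);
  translate([588, 0, 0]) cube([83, 34, 1061]);
  translate([83, 0, 0]) cube([505, 34, 83]);
  translate([83, 0, 978]) cube([505, 34, 83]);
}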